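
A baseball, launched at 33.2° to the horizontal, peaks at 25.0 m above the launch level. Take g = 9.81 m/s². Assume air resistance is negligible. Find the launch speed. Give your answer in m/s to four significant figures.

40.45 m/s

At the peak v_y = 0, so v_y0 = √(2gH) = √(2 × 9.81 × 25.0) = 22.15 m/s.
v_y0 = v₀ sin θ ⇒ v₀ = 22.15 / sin 33.2° = 40.45 m/s.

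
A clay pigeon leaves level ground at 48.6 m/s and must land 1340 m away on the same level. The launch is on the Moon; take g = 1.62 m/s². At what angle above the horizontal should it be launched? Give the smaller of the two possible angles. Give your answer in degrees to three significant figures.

R = v₀² sin 2θ / g gives sin 2θ = gR/v₀² = 1.62·1340/48.6² = 0.9191.
2θ = 66.79° or 180° − 66.79° = 113.2°, so θ = 33.40° or 56.60°.
The smaller angle is 33.40°.

33.4°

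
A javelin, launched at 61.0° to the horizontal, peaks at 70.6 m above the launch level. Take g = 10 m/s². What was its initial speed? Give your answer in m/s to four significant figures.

At the peak v_y = 0, so v_y0 = √(2gH) = √(2 × 10.0 × 70.6) = 37.58 m/s.
v_y0 = v₀ sin θ ⇒ v₀ = 37.58 / sin 61.0° = 42.96 m/s.

42.96 m/s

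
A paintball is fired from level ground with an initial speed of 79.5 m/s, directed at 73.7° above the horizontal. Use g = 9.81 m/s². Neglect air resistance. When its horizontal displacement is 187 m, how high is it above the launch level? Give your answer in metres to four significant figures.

Resolve: vₓ = 79.50 cos 73.7° = 22.31 m/s and v_y0 = 79.50 sin 73.7° = 76.30 m/s.
At x = 187 m, t = x/vₓ = 187/22.31 = 8.381 s.
Height: y = v_y0 t − ½ g t² = 76.30 × 8.381 − 4.905 × 8.381² = 639.5 − 344.5 = 295.0 m.

295.0 m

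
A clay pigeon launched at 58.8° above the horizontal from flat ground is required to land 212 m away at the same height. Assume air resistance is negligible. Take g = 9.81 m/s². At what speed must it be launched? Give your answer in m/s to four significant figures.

48.44 m/s

From R = (v₀² / g) sin 2θ: v₀ = √(gR / sin 2θ).
v₀ = √(9.81 × 212 / sin 117.6°) = √(2080 / 0.8862) = √2346.8 = 48.44 m/s.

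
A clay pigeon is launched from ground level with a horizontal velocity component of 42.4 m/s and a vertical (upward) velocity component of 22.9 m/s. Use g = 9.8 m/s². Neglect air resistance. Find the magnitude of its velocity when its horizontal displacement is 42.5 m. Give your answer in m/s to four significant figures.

44.37 m/s

Time to reach x = 42.5 m: t = x/vₓ = 42.5/42.40 = 1.002 s.
Vertical velocity there: v_y = v_y0 − g t = 22.90 − 9.80 × 1.002 = 13.08 m/s.
Speed: √(vₓ² + v_y²) = √(42.40² + 13.08²) = 44.37 m/s.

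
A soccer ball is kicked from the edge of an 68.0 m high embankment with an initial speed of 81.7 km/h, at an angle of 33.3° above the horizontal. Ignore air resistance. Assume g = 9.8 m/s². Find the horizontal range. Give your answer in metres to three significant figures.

98.8 m

Convert: 81.7 km/h = 81.7/3.6 = 22.69 m/s.
Components: vₓ = 22.69 cos 33.3° = 18.97 m/s, v_y0 = 22.69 sin 33.3° = 12.46 m/s.
With up positive and y = 0 at the ground: y(t) = 68.0 + (12.46) t − 4.900 t². Setting y = 0 and taking the positive root: t = [12.46 + √(12.46² + 2·9.80·68.0)] / 9.80 = (12.46 + 38.58) / 9.80 = 5.208 s.
Horizontal distance: R = vₓ t = 18.97 × 5.208 = 98.78 m.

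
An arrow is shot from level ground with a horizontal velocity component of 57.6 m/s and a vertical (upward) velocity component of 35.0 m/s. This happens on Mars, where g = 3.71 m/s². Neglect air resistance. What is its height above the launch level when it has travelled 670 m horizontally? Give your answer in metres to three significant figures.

156 m

x = vₓ t ⇒ t = 670/57.60 = 11.63 s.
Height: y = v_y0 t − ½ g t² = 35.00 × 11.63 − 1.855 × 11.63² = 407.1 − 251.0 = 156.1 m.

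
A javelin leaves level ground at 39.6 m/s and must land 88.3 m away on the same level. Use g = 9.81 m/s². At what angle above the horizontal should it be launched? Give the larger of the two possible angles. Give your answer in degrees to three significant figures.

73.2°

From R = (v₀²/g) sin 2θ: sin 2θ = 9.81 × 88.3 / 1568.2 = 0.5524.
2θ = 33.53° or 180° − 33.53° = 146.5°, so θ = 16.77° or 73.23°.
The larger angle is 73.23°.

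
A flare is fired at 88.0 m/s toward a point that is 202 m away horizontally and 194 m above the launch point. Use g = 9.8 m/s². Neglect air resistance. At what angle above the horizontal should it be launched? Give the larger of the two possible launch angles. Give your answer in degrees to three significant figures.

Trajectory: y = x tanθ − g x² (1 + tan²θ)/(2v₀²). With x = 202, y = 194, v₀ = 88.0, g = 9.80:
25.82 tan²θ − 202 tanθ + (219.8) = 0.
tanθ = [202 ± √(202² − 4 × 25.82 × (219.8))] / (2 × 25.82) = (202 ± 134.5) / 51.64, giving tanθ = 1.306 or 6.517.
θ = 52.57° or 81.28°; the larger is 81.28°.

81.3°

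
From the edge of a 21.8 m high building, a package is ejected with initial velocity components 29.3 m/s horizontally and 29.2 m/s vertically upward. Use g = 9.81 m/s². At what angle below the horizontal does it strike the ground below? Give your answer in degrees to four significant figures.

50.69°

With up positive and y = 0 at the ground: y(t) = 21.8 + (29.20) t − 4.905 t². Setting y = 0 and taking the positive root: t = [29.20 + √(29.20² + 2·9.81·21.8)] / 9.81 = (29.20 + 35.78) / 9.81 = 6.624 s.
At impact: v_y = v_y0 − g t = −35.78 m/s; vₓ = 29.30 m/s.
Angle below horizontal: arctan(|v_y|/vₓ) = arctan(35.78/29.30) = 50.69°.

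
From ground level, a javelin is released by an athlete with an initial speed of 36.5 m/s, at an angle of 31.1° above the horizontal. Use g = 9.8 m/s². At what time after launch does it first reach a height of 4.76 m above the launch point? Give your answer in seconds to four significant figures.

0.2717 s

Components: vₓ = 36.50 cos 31.1° = 31.25 m/s, v_y0 = 36.50 sin 31.1° = 18.85 m/s.
Set y = v_y0 t − ½ g t² = 4.76: 4.900 t² − 18.85 t + 4.76 = 0.
t = [18.85 ± √(18.85² − 2·9.80·4.76)] / 9.80 = (18.85 ± 16.19) / 9.80, so t = 0.2717 s or t = 3.576 s.
The first (ascending) time is 0.2717 s.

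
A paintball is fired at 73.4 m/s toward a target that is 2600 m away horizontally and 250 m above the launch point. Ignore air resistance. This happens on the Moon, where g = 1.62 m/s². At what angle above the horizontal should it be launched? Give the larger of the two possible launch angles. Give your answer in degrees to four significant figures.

Trajectory: y = x tanθ − g x² (1 + tan²θ)/(2v₀²). With x = 2600, y = 250, v₀ = 73.4, g = 1.62:
1016 tan²θ − 2600 tanθ + (1266) = 0.
tanθ = [2600 ± √(2600² − 4 × 1016 × (1266))] / (2 × 1016) = (2600 ± 1270) / 2033, giving tanθ = 0.6545 or 1.904.
θ = 33.21° or 62.29°; the larger is 62.29°.

62.29°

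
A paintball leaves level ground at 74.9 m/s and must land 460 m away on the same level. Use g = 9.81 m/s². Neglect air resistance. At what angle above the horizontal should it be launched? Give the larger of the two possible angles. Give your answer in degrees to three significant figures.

63.2°

Level-ground range R = v₀² sin(2θ)/g ⇒ sin(2θ) = gR/v₀² = 9.81 × 460 / 74.9² = 0.8044.
2θ = 53.55° or 180° − 53.55° = 126.4°, so θ = 26.78° or 63.22°.
The larger angle is 63.22°.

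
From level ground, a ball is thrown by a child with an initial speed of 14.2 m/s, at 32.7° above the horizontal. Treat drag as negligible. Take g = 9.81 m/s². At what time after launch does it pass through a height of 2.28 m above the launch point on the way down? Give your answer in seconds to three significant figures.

1.17 s

Resolve: vₓ = 14.20 cos 32.7° = 11.95 m/s and v_y0 = 14.20 sin 32.7° = 7.671 m/s.
Height y(t) = 7.671 t − 4.905 t² = 2.28 gives 4.905 t² − 7.671 t + 2.28 = 0.
Quadratic formula: t = (7.671 ± √14.117) / 9.81 = (7.671 ± 3.757) / 9.81 → t = 0.3990 s or 1.165 s.
The descending-branch root is 1.165 s.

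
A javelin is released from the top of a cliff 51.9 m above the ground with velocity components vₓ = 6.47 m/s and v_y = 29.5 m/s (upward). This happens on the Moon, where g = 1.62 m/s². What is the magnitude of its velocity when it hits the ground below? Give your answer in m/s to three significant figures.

The projectile lands when y = 51.9 + (29.50) t − ½·1.62·t² = 0. Positive root: t = (29.50 + √(29.50² + 2·1.62·51.9)) / 1.62 = (29.50 + 32.22) / 1.62 = 38.10 s.
Vertical velocity at impact: v_y = v_y0 − g t = 29.50 − 1.62 × 38.10 = −32.22 m/s.
Speed: |v| = √(vₓ² + v_y²) = √(6.470² + 32.22²) = 32.87 m/s.

32.9 m/s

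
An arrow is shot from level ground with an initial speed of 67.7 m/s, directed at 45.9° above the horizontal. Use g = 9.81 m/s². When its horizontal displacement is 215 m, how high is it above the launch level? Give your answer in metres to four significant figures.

119.7 m

Resolve: vₓ = 67.70 cos 45.9° = 47.11 m/s and v_y0 = 67.70 sin 45.9° = 48.62 m/s.
Time to reach x = 215 m: t = x/vₓ = 215/47.11 = 4.563 s.
Height: y = v_y0 t − ½ g t² = 48.62 × 4.563 − 4.905 × 4.563² = 221.9 − 102.1 = 119.7 m.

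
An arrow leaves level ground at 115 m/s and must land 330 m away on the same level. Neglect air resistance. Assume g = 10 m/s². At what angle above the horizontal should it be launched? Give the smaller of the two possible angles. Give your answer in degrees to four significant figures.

7.225°

Level-ground range R = v₀² sin(2θ)/g ⇒ sin(2θ) = gR/v₀² = 10.0 × 330 / 115² = 0.2495.
2θ = 14.45° or 180° − 14.45° = 165.6°, so θ = 7.225° or 82.78°.
The smaller angle is 7.225°.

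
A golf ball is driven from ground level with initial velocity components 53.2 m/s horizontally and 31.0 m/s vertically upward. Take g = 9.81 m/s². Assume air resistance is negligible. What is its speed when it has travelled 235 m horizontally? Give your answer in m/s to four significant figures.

x = vₓ t ⇒ t = 235/53.20 = 4.417 s.
Vertical velocity there: v_y = v_y0 − g t = 31.00 − 9.81 × 4.417 = −12.33 m/s.
Speed: √(vₓ² + v_y²) = √(53.20² + 12.33²) = 54.61 m/s.

54.61 m/s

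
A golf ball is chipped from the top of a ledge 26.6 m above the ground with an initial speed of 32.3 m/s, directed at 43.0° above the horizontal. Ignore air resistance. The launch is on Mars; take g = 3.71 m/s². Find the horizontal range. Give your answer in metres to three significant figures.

Components: vₓ = 32.30 cos 43.0° = 23.62 m/s, v_y0 = 32.30 sin 43.0° = 22.03 m/s.
Vertical motion (up positive, ground at y = 0): 1.855 t² − (22.03) t − 26.6 = 0, so t = (22.03 + √(22.03² + 2·3.71·26.6)) / 3.71 = (22.03 + 26.13) / 3.71 = 12.98 s.
Horizontal distance: R = vₓ t = 23.62 × 12.98 = 306.6 m.

307 m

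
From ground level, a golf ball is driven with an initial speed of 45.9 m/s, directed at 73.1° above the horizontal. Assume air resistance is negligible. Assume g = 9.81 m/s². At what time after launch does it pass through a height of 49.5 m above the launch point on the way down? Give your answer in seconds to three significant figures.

vₓ = 45.90 cos 73.1° = 13.34 m/s; v_y0 = 45.90 sin 73.1° = 43.92 m/s.
Set y = v_y0 t − ½ g t² = 49.5: 4.905 t² − 43.92 t + 49.5 = 0.
Quadratic formula: t = (43.92 ± √957.58) / 9.81 = (43.92 ± 30.94) / 9.81 → t = 1.322 s or 7.631 s.
The descending-branch root is 7.631 s.

7.63 s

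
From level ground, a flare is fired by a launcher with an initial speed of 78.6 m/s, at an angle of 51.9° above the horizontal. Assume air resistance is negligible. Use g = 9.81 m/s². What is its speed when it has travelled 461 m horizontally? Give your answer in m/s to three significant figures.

Resolve: vₓ = 78.60 cos 51.9° = 48.50 m/s and v_y0 = 78.60 sin 51.9° = 61.85 m/s.
x = vₓ t ⇒ t = 461/48.50 = 9.505 s.
Vertical velocity there: v_y = v_y0 − g t = 61.85 − 9.81 × 9.505 = −31.39 m/s.
Speed: √(vₓ² + v_y²) = √(48.50² + 31.39²) = 57.77 m/s.

57.8 m/s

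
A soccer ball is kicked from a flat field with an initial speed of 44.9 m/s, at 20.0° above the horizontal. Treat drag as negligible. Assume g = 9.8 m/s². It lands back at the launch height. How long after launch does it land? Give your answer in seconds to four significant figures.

Components: vₓ = 44.90 cos 20.0° = 42.19 m/s, v_y0 = 44.90 sin 20.0° = 15.36 m/s.
It returns to y = 0 when t = 2 v_y0 / g = 2(15.36)/9.80 = 3.134 s.

3.134 s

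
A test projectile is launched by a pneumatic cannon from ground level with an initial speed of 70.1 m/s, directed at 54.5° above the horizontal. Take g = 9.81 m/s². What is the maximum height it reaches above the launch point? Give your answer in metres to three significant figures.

Resolve: vₓ = 70.10 cos 54.5° = 40.71 m/s and v_y0 = 70.10 sin 54.5° = 57.07 m/s.
Maximum height: H = v_y0² / (2g) = 57.07² / (2 × 9.81) = 166.0 m.

166 m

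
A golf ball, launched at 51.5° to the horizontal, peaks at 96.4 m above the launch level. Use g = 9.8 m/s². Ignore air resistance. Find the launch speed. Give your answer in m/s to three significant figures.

55.5 m/s

At the peak v_y = 0, so v_y0 = √(2gH) = √(2 × 9.80 × 96.4) = 43.47 m/s.
v_y0 = v₀ sin θ ⇒ v₀ = 43.47 / sin 51.5° = 55.54 m/s.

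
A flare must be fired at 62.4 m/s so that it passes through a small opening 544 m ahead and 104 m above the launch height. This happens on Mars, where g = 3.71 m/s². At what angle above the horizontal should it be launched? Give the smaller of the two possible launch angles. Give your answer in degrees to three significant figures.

27.5°

Trajectory: y = x tanθ − g x² (1 + tan²θ)/(2v₀²). With x = 544, y = 104, v₀ = 62.4, g = 3.71:
141.0 tan²θ − 544 tanθ + (245.0) = 0.
tanθ = [544 ± √(544² − 4 × 141.0 × (245.0))] / (2 × 141.0) = (544 ± 397.2) / 282.0, giving tanθ = 0.5206 or 3.338.
θ = 27.50° or 73.32°; the smaller is 27.50°.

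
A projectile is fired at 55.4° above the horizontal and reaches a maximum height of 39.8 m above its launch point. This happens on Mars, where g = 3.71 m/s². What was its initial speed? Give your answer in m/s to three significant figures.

20.9 m/s

At the peak v_y = 0, so v_y0 = √(2gH) = √(2 × 3.71 × 39.8) = 17.18 m/s.
v_y0 = v₀ sin θ ⇒ v₀ = 17.18 / sin 55.4° = 20.88 m/s.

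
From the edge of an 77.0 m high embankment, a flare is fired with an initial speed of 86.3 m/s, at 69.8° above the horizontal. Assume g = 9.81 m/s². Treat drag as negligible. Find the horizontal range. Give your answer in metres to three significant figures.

vₓ = 86.30 cos 69.8° = 29.80 m/s; v_y0 = 86.30 sin 69.8° = 80.99 m/s.
The projectile lands when y = 77.0 + (80.99) t − ½·9.81·t² = 0. Positive root: t = (80.99 + √(80.99² + 2·9.81·77.0)) / 9.81 = (80.99 + 89.84) / 9.81 = 17.41 s.
Horizontal distance: R = vₓ t = 29.80 × 17.41 = 518.9 m.

519 m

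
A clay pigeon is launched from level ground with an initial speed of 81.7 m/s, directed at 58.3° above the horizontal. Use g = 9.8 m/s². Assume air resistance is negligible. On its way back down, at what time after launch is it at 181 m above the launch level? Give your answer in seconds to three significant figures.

vₓ = 81.70 cos 58.3° = 42.93 m/s; v_y0 = 81.70 sin 58.3° = 69.51 m/s.
Height y(t) = 69.51 t − 4.900 t² = 181 gives 4.900 t² − 69.51 t + 181 = 0.
t = [69.51 ± √(69.51² − 2·9.80·181)] / 9.80 = (69.51 ± 35.84) / 9.80, so t = 3.436 s or t = 10.75 s.
The descending-branch root is 10.75 s.

10.7 s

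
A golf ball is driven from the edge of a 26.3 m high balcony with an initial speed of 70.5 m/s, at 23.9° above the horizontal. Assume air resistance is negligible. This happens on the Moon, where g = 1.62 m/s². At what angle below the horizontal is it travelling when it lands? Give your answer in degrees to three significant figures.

Resolve: vₓ = 70.50 cos 23.9° = 64.45 m/s and v_y0 = 70.50 sin 23.9° = 28.56 m/s.
Vertical motion (up positive, ground at y = 0): 0.8100 t² − (28.56) t − 26.3 = 0, so t = (28.56 + √(28.56² + 2·1.62·26.3)) / 1.62 = (28.56 + 30.02) / 1.62 = 36.16 s.
At impact: v_y = v_y0 − g t = −30.02 m/s; vₓ = 64.45 m/s.
Angle below horizontal: arctan(|v_y|/vₓ) = arctan(30.02/64.45) = 24.97°.

25.0°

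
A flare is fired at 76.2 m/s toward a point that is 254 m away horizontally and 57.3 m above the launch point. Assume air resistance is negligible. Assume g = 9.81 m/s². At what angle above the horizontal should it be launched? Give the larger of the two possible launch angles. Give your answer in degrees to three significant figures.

76.5°

Trajectory: y = x tanθ − g x² (1 + tan²θ)/(2v₀²). With x = 254, y = 57.3, v₀ = 76.2, g = 9.81:
54.50 tan²θ − 254 tanθ + (111.8) = 0.
tanθ = [254 ± √(254² − 4 × 54.50 × (111.8))] / (2 × 54.50) = (254 ± 200.4) / 109.0, giving tanθ = 0.4921 or 4.168.
θ = 26.20° or 76.51°; the larger is 76.51°.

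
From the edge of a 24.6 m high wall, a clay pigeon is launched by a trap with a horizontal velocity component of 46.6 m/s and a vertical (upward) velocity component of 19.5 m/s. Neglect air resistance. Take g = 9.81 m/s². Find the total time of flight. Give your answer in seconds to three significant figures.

4.98 s

Vertical motion (up positive, ground at y = 0): 4.905 t² − (19.50) t − 24.6 = 0, so t = (19.50 + √(19.50² + 2·9.81·24.6)) / 9.81 = (19.50 + 29.38) / 9.81 = 4.982 s.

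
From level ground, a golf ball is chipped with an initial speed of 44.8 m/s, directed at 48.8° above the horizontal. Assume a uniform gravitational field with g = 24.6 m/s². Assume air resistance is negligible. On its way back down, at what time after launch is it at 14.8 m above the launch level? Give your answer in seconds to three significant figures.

2.19 s

Horizontal component vₓ = 44.80 cos 48.8° = 29.51 m/s; vertical v_y0 = 44.80 sin 48.8° = 33.71 m/s.
Set y = v_y0 t − ½ g t² = 14.8: 12.30 t² − 33.71 t + 14.8 = 0.
Quadratic formula: t = (33.71 ± √408.08) / 24.6 = (33.71 ± 20.20) / 24.6 → t = 0.5491 s or 2.191 s.
The descending-branch root is 2.191 s.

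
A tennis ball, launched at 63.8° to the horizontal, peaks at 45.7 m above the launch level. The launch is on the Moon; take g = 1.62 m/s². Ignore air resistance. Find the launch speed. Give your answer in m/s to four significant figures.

At the peak v_y = 0, so v_y0 = √(2gH) = √(2 × 1.62 × 45.7) = 12.17 m/s.
v_y0 = v₀ sin θ ⇒ v₀ = 12.17 / sin 63.8° = 13.56 m/s.

13.56 m/s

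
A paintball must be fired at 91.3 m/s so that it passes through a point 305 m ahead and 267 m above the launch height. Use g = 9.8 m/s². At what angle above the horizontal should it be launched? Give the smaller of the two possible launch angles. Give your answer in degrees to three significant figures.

54.7°

Trajectory: y = x tanθ − g x² (1 + tan²θ)/(2v₀²). With x = 305, y = 267, v₀ = 91.3, g = 9.80:
54.68 tan²θ − 305 tanθ + (321.7) = 0.
tanθ = [305 ± √(305² − 4 × 54.68 × (321.7))] / (2 × 54.68) = (305 ± 150.5) / 109.4, giving tanθ = 1.412 or 4.165.
θ = 54.70° or 76.50°; the smaller is 54.70°.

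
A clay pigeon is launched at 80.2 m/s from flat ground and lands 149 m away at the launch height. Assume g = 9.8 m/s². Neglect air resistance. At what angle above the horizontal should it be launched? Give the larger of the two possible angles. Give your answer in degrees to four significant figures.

83.44°

R = v₀² sin 2θ / g gives sin 2θ = gR/v₀² = 9.80·149/80.2² = 0.2270.
2θ = 13.12° or 180° − 13.12° = 166.9°, so θ = 6.561° or 83.44°.
The larger angle is 83.44°.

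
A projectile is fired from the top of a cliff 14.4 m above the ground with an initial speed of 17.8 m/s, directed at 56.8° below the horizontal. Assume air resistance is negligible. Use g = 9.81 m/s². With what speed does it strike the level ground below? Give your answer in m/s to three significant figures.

24.5 m/s

vₓ = 17.80 cos 56.8° = 9.747 m/s; v_y0 = −14.89 m/s (downward).
With up positive and y = 0 at the ground: y(t) = 14.4 + (−14.89) t − 4.905 t². Setting y = 0 and taking the positive root: t = [−14.89 + √(14.89² + 2·9.81·14.4)] / 9.81 = (−14.89 + 22.46) / 9.81 = 0.7710 s.
Vertical velocity at impact: v_y = v_y0 − g t = −14.89 − 9.81 × 0.7710 = −22.46 m/s.
Speed: |v| = √(vₓ² + v_y²) = √(9.747² + 22.46²) = 24.48 m/s.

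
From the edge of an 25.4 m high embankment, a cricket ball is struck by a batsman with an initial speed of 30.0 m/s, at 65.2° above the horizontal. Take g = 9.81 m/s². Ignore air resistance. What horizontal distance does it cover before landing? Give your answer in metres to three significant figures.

80.1 m

vₓ = 30.00 cos 65.2° = 12.58 m/s; v_y0 = 30.00 sin 65.2° = 27.23 m/s.
With up positive and y = 0 at the ground: y(t) = 25.4 + (27.23) t − 4.905 t². Setting y = 0 and taking the positive root: t = [27.23 + √(27.23² + 2·9.81·25.4)] / 9.81 = (27.23 + 35.21) / 9.81 = 6.366 s.
Horizontal distance: R = vₓ t = 12.58 × 6.366 = 80.10 m.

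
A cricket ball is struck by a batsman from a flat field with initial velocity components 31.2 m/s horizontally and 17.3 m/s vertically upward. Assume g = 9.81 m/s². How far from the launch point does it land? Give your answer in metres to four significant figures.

Time aloft: T = 2 v_y0 / g = 2 × 17.30 / 9.81 = 3.527 s.
Range: R = vₓ T = 31.20 × 3.527 = 110.0 m.

110.0 m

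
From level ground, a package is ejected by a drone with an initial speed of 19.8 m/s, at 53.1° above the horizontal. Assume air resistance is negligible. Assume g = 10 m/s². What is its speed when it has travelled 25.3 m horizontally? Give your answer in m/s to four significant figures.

Resolve: vₓ = 19.80 cos 53.1° = 11.89 m/s and v_y0 = 19.80 sin 53.1° = 15.83 m/s.
At x = 25.3 m, t = x/vₓ = 25.3/11.89 = 2.128 s.
Vertical velocity there: v_y = v_y0 − g t = 15.83 − 10.0 × 2.128 = −5.448 m/s.
Speed: √(vₓ² + v_y²) = √(11.89² + 5.448²) = 13.08 m/s.

13.08 m/s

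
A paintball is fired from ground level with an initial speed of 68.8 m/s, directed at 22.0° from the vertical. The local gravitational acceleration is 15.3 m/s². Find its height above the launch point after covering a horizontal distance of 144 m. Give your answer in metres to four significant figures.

117.6 m

Horizontal component vₓ = 68.80 sin 22.0° = 25.77 m/s; vertical v_y0 = 68.80 cos 22.0° = 63.79 m/s.
Time to reach x = 144 m: t = x/vₓ = 144/25.77 = 5.587 s.
Height: y = v_y0 t − ½ g t² = 63.79 × 5.587 − 7.650 × 5.587² = 356.4 − 238.8 = 117.6 m.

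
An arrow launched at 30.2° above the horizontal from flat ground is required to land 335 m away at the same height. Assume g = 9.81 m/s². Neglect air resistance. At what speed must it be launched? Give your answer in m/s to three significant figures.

Level-ground range: R = v₀² sin(2θ)/g, so v₀ = √(gR / sin 2θ).
v₀ = √(9.81 × 335 / sin 60.40°) = √(3286 / 0.8695) = √3779.6 = 61.48 m/s.

61.5 m/s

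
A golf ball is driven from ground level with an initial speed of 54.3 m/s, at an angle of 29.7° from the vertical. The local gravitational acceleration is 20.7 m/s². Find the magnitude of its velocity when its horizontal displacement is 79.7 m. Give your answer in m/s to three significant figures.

30.4 m/s

Components: vₓ = 54.30 sin 29.7° = 26.90 m/s, v_y0 = 54.30 cos 29.7° = 47.17 m/s.
Time to reach x = 79.7 m: t = x/vₓ = 79.7/26.90 = 2.962 s.
Vertical velocity there: v_y = v_y0 − g t = 47.17 − 20.7 × 2.962 = −14.16 m/s.
Speed: √(vₓ² + v_y²) = √(26.90² + 14.16²) = 30.40 m/s.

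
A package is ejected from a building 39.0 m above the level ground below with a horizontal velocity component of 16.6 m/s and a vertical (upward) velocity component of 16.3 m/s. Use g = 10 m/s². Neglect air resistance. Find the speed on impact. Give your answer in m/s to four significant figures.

The projectile lands when y = 39.0 + (16.30) t − ½·10.0·t² = 0. Positive root: t = (16.30 + √(16.30² + 2·10.0·39.0)) / 10.0 = (16.30 + 32.34) / 10.0 = 4.864 s.
Vertical velocity at impact: v_y = v_y0 − g t = 16.30 − 10.0 × 4.864 = −32.34 m/s.
Speed: |v| = √(vₓ² + v_y²) = √(16.60² + 32.34²) = 36.35 m/s.

36.35 m/s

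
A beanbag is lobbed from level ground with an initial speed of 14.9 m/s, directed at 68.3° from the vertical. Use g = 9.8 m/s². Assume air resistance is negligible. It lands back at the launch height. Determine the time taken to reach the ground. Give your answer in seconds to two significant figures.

vₓ = 14.90 sin 68.3° = 13.84 m/s; v_y0 = 14.90 cos 68.3° = 5.509 m/s.
Time of flight on level ground: T = 2 v_y0 / g = 2 × 5.509 / 9.80 = 1.124 s.

1.1 s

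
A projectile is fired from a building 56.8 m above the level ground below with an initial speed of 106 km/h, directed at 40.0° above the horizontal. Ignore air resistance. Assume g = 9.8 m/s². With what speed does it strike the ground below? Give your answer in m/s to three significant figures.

Convert: 106 km/h = 106/3.6 = 29.44 m/s.
Resolve: vₓ = 29.44 cos 40.0° = 22.56 m/s and v_y0 = 29.44 sin 40.0° = 18.93 m/s.
The projectile lands when y = 56.8 + (18.93) t − ½·9.80·t² = 0. Positive root: t = (18.93 + √(18.93² + 2·9.80·56.8)) / 9.80 = (18.93 + 38.36) / 9.80 = 5.846 s.
Vertical velocity at impact: v_y = v_y0 − g t = 18.93 − 9.80 × 5.846 = −38.36 m/s.
Speed: |v| = √(vₓ² + v_y²) = √(22.56² + 38.36²) = 44.50 m/s.

44.5 m/s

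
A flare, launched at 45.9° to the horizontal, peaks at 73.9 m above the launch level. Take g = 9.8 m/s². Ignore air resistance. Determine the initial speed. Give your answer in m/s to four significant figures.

At the peak v_y = 0, so v_y0 = √(2gH) = √(2 × 9.80 × 73.9) = 38.06 m/s.
v_y0 = v₀ sin θ ⇒ v₀ = 38.06 / sin 45.9° = 53.00 m/s.

53.00 m/s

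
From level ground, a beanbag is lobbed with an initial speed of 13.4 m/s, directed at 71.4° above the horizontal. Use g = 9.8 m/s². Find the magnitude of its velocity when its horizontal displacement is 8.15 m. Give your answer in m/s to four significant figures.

7.356 m/s

vₓ = 13.40 cos 71.4° = 4.274 m/s; v_y0 = 13.40 sin 71.4° = 12.70 m/s.
x = vₓ t ⇒ t = 8.15/4.274 = 1.907 s.
Vertical velocity there: v_y = v_y0 − g t = 12.70 − 9.80 × 1.907 = −5.987 m/s.
Speed: √(vₓ² + v_y²) = √(4.274² + 5.987²) = 7.356 m/s.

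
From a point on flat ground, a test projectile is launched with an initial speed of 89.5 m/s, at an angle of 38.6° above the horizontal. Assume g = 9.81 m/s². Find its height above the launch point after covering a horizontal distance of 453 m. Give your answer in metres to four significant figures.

155.9 m

Resolve: vₓ = 89.50 cos 38.6° = 69.95 m/s and v_y0 = 89.50 sin 38.6° = 55.84 m/s.
At x = 453 m, t = x/vₓ = 453/69.95 = 6.476 s.
Height: y = v_y0 t − ½ g t² = 55.84 × 6.476 − 4.905 × 6.476² = 361.6 − 205.7 = 155.9 m.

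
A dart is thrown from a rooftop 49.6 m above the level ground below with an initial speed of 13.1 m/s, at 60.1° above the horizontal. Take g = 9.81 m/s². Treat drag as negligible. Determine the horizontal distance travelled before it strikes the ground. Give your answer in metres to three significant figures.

29.7 m

Horizontal component vₓ = 13.10 cos 60.1° = 6.530 m/s; vertical v_y0 = 13.10 sin 60.1° = 11.36 m/s.
Vertical motion (up positive, ground at y = 0): 4.905 t² − (11.36) t − 49.6 = 0, so t = (11.36 + √(11.36² + 2·9.81·49.6)) / 9.81 = (11.36 + 33.20) / 9.81 = 4.542 s.
Horizontal distance: R = vₓ t = 6.530 × 4.542 = 29.66 m.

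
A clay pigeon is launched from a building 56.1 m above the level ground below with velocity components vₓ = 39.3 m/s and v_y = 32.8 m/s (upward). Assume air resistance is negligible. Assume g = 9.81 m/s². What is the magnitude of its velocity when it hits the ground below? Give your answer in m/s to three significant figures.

61.0 m/s

With up positive and y = 0 at the ground: y(t) = 56.1 + (32.80) t − 4.905 t². Setting y = 0 and taking the positive root: t = [32.80 + √(32.80² + 2·9.81·56.1)] / 9.81 = (32.80 + 46.65) / 9.81 = 8.099 s.
Vertical velocity at impact: v_y = v_y0 − g t = 32.80 − 9.81 × 8.099 = −46.65 m/s.
Speed: |v| = √(vₓ² + v_y²) = √(39.30² + 46.65²) = 61.00 m/s.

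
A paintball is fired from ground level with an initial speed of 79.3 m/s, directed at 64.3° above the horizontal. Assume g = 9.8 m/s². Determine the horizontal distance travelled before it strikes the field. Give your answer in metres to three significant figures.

501 m

vₓ = 79.30 cos 64.3° = 34.39 m/s; v_y0 = 79.30 sin 64.3° = 71.46 m/s.
Flight time T = 2 v_y0 / g = 14.58 s.
Horizontal distance R = vₓ T = 34.39 × 14.58 = 501.5 m.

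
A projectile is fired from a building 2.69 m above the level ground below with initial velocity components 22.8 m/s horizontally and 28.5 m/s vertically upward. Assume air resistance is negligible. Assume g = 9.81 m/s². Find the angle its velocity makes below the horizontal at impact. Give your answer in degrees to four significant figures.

52.22°

With up positive and y = 0 at the ground: y(t) = 2.69 + (28.50) t − 4.905 t². Setting y = 0 and taking the positive root: t = [28.50 + √(28.50² + 2·9.81·2.69)] / 9.81 = (28.50 + 29.41) / 9.81 = 5.903 s.
At impact: v_y = v_y0 − g t = −29.41 m/s; vₓ = 22.80 m/s.
Angle below horizontal: arctan(|v_y|/vₓ) = arctan(29.41/22.80) = 52.22°.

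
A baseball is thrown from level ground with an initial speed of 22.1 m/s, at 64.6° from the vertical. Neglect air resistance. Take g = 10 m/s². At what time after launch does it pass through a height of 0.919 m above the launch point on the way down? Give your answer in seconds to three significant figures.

1.79 s

vₓ = 22.10 sin 64.6° = 19.96 m/s; v_y0 = 22.10 cos 64.6° = 9.479 m/s.
Require v_y0 t − ½ g t² = 0.919, i.e. 5.000 t² − 9.479 t + 0.919 = 0.
t = [9.479 ± √(9.479² − 2·10.0·0.919)] / 10.0 = (9.479 ± 8.455) / 10.0, so t = 0.1025 s or t = 1.793 s.
The descending-branch root is 1.793 s.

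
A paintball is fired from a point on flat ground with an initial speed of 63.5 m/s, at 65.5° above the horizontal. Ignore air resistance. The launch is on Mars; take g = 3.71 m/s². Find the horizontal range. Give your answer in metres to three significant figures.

820 m

Resolve: vₓ = 63.50 cos 65.5° = 26.33 m/s and v_y0 = 63.50 sin 65.5° = 57.78 m/s.
Flight time T = 2 v_y0 / g = 31.15 s.
Range: R = vₓ T = 26.33 × 31.15 = 820.3 m.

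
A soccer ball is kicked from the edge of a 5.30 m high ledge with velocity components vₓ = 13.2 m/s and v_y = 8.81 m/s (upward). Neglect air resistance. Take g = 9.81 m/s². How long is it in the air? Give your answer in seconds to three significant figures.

Vertical motion (up positive, ground at y = 0): 4.905 t² − (8.810) t − 5.30 = 0, so t = (8.810 + √(8.810² + 2·9.81·5.30)) / 9.81 = (8.810 + 13.48) / 9.81 = 2.272 s.

2.27 s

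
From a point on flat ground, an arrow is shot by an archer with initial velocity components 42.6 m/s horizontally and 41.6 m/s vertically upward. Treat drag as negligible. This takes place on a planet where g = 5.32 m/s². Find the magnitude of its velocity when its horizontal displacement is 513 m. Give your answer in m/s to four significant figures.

48.16 m/s

At x = 513 m, t = x/vₓ = 513/42.60 = 12.04 s.
Vertical velocity there: v_y = v_y0 − g t = 41.60 − 5.32 × 12.04 = −22.46 m/s.
Speed: √(vₓ² + v_y²) = √(42.60² + 22.46²) = 48.16 m/s.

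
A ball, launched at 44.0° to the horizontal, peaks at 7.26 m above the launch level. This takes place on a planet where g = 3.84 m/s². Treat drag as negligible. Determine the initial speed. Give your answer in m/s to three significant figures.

At the peak v_y = 0, so v_y0 = √(2gH) = √(2 × 3.84 × 7.26) = 7.467 m/s.
v_y0 = v₀ sin θ ⇒ v₀ = 7.467 / sin 44.0° = 10.75 m/s.

10.7 m/s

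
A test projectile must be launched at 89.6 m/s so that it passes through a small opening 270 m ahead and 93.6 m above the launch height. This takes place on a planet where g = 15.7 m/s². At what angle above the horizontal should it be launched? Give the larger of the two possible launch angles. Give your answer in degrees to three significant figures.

Trajectory: y = x tanθ − g x² (1 + tan²θ)/(2v₀²). With x = 270, y = 93.6, v₀ = 89.6, g = 15.7:
71.28 tan²θ − 270 tanθ + (164.9) = 0.
tanθ = [270 ± √(270² − 4 × 71.28 × (164.9))] / (2 × 71.28) = (270 ± 160.9) / 142.6, giving tanθ = 0.7653 or 3.022.
θ = 37.43° or 71.69°; the larger is 71.69°.

71.7°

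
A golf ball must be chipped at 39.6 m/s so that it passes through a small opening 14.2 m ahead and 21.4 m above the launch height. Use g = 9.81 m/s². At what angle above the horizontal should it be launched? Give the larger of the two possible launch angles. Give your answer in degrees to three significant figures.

87.3°

Trajectory: y = x tanθ − g x² (1 + tan²θ)/(2v₀²). With x = 14.2, y = 21.4, v₀ = 39.6, g = 9.81:
0.6307 tan²θ − 14.2 tanθ + (22.03) = 0.
tanθ = [14.2 ± √(14.2² − 4 × 0.6307 × (22.03))] / (2 × 0.6307) = (14.2 ± 12.09) / 1.261, giving tanθ = 1.676 or 20.84.
θ = 59.18° or 87.25°; the larger is 87.25°.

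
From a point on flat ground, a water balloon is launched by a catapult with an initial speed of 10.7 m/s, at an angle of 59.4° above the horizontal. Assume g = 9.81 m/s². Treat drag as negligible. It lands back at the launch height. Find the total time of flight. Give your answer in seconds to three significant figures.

1.88 s

Resolve: vₓ = 10.70 cos 59.4° = 5.447 m/s and v_y0 = 10.70 sin 59.4° = 9.210 m/s.
Time of flight on level ground: T = 2 v_y0 / g = 2 × 9.210 / 9.81 = 1.878 s.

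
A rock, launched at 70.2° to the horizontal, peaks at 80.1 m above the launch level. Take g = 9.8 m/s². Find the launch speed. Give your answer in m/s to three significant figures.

At the peak v_y = 0, so v_y0 = √(2gH) = √(2 × 9.80 × 80.1) = 39.62 m/s.
v_y0 = v₀ sin θ ⇒ v₀ = 39.62 / sin 70.2° = 42.11 m/s.

42.1 m/s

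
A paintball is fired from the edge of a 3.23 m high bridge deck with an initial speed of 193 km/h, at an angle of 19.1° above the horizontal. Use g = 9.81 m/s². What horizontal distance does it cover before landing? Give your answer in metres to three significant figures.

190 m

Convert: 193 km/h = 193/3.6 = 53.61 m/s.
vₓ = 53.61 cos 19.1° = 50.66 m/s; v_y0 = 53.61 sin 19.1° = 17.54 m/s.
With up positive and y = 0 at the ground: y(t) = 3.23 + (17.54) t − 4.905 t². Setting y = 0 and taking the positive root: t = [17.54 + √(17.54² + 2·9.81·3.23)] / 9.81 = (17.54 + 19.26) / 9.81 = 3.752 s.
Horizontal distance: R = vₓ t = 50.66 × 3.752 = 190.1 m.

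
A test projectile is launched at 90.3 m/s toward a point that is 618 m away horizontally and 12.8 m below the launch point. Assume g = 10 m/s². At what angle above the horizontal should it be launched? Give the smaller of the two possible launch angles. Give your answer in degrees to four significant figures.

Trajectory: y = x tanθ − g x² (1 + tan²θ)/(2v₀²). With x = 618, y = −12.8, v₀ = 90.3, g = 10.0:
234.2 tan²θ − 618 tanθ + (221.4) = 0.
tanθ = [618 ± √(618² − 4 × 234.2 × (221.4))] / (2 × 234.2) = (618 ± 417.8) / 468.4, giving tanθ = 0.4275 or 2.211.
θ = 23.15° or 65.67°; the smaller is 23.15°.

23.15°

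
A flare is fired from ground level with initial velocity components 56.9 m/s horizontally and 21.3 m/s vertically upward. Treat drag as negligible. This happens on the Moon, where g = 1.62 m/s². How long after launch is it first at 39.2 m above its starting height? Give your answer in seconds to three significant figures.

1.99 s

Height y(t) = 21.30 t − 0.8100 t² = 39.2 gives 0.8100 t² − 21.30 t + 39.2 = 0.
Quadratic formula: t = (21.30 ± √326.68) / 1.62 = (21.30 ± 18.07) / 1.62 → t = 1.991 s or 24.31 s.
The first (ascending) time is 1.991 s.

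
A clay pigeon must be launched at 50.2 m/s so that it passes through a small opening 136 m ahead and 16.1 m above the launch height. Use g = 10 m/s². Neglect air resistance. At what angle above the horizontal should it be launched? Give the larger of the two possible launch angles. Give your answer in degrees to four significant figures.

72.97°

Trajectory: y = x tanθ − g x² (1 + tan²θ)/(2v₀²). With x = 136, y = 16.1, v₀ = 50.2, g = 10.0:
36.70 tan²θ − 136 tanθ + (52.80) = 0.
tanθ = [136 ± √(136² − 4 × 36.70 × (52.80))] / (2 × 36.70) = (136 ± 103.7) / 73.40, giving tanθ = 0.4406 or 3.265.
θ = 23.78° or 72.97°; the larger is 72.97°.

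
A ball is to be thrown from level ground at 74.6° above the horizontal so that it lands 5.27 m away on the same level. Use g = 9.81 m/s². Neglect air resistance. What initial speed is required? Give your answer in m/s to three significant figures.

10.0 m/s

Level-ground range: R = v₀² sin(2θ)/g, so v₀ = √(gR / sin 2θ).
v₀ = √(9.81 × 5.27 / sin 149.2°) = √(51.70 / 0.5120) = √100.97 = 10.05 m/s.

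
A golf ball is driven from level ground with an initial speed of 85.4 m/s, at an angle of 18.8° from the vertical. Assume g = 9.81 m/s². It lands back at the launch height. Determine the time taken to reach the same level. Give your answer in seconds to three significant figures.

16.5 s

vₓ = 85.40 sin 18.8° = 27.52 m/s; v_y0 = 85.40 cos 18.8° = 80.84 m/s.
Time of flight on level ground: T = 2 v_y0 / g = 2 × 80.84 / 9.81 = 16.48 s.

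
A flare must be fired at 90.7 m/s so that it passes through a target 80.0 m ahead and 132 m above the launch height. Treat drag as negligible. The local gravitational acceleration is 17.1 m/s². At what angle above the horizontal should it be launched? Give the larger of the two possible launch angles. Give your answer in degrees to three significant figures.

Trajectory: y = x tanθ − g x² (1 + tan²θ)/(2v₀²). With x = 80.0, y = 132, v₀ = 90.7, g = 17.1:
6.652 tan²θ − 80.0 tanθ + (138.7) = 0.
tanθ = [80.0 ± √(80.0² − 4 × 6.652 × (138.7))] / (2 × 6.652) = (80.0 ± 52.07) / 13.30, giving tanθ = 2.100 or 9.927.
θ = 64.53° or 84.25°; the larger is 84.25°.

84.2°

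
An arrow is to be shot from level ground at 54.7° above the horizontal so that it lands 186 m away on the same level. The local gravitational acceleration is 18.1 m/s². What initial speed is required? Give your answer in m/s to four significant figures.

59.74 m/s

From R = (v₀² / g) sin 2θ: v₀ = √(gR / sin 2θ).
v₀ = √(18.1 × 186 / sin 109.4°) = √(3367 / 0.9432) = √3569.3 = 59.74 m/s.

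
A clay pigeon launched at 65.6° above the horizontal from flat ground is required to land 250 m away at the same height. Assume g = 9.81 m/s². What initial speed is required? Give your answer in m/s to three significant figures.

On level ground R = v₀² sin 2θ / g ⇒ v₀ = √(gR / sin 2θ).
v₀ = √(9.81 × 250 / sin 131.2°) = √(2452 / 0.7524) = √3259.5 = 57.09 m/s.

57.1 m/s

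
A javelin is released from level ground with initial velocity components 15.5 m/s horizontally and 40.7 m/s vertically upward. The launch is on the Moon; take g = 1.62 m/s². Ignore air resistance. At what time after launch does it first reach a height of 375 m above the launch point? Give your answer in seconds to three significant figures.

12.2 s

Require v_y0 t − ½ g t² = 375, i.e. 0.8100 t² − 40.70 t + 375 = 0.
Quadratic formula: t = (40.70 ± √441.49) / 1.62 = (40.70 ± 21.01) / 1.62 → t = 12.15 s or 38.09 s.
The first (ascending) time is 12.15 s.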